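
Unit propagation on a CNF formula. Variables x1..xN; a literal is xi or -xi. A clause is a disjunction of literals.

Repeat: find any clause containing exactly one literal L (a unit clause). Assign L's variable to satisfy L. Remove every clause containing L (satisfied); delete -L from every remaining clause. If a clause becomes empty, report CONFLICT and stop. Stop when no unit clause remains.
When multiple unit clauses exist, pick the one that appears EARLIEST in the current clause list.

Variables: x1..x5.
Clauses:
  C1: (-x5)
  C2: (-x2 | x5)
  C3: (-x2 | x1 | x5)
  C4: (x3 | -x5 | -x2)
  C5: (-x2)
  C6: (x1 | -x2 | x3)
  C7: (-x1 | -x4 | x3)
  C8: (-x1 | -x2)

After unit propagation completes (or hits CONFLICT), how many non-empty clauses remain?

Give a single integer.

Answer: 1

Derivation:
unit clause [-5] forces x5=F; simplify:
  drop 5 from [-2, 5] -> [-2]
  drop 5 from [-2, 1, 5] -> [-2, 1]
  satisfied 2 clause(s); 6 remain; assigned so far: [5]
unit clause [-2] forces x2=F; simplify:
  satisfied 5 clause(s); 1 remain; assigned so far: [2, 5]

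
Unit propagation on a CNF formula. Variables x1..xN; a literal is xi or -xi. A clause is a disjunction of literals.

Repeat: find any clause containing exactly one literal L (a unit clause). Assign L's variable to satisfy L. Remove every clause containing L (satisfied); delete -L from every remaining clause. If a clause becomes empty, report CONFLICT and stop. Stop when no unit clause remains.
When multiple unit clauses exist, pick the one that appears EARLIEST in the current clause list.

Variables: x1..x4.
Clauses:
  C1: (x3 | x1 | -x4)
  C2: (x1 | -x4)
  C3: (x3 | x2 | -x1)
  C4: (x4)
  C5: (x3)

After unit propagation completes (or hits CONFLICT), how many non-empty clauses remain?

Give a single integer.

unit clause [4] forces x4=T; simplify:
  drop -4 from [3, 1, -4] -> [3, 1]
  drop -4 from [1, -4] -> [1]
  satisfied 1 clause(s); 4 remain; assigned so far: [4]
unit clause [1] forces x1=T; simplify:
  drop -1 from [3, 2, -1] -> [3, 2]
  satisfied 2 clause(s); 2 remain; assigned so far: [1, 4]
unit clause [3] forces x3=T; simplify:
  satisfied 2 clause(s); 0 remain; assigned so far: [1, 3, 4]

Answer: 0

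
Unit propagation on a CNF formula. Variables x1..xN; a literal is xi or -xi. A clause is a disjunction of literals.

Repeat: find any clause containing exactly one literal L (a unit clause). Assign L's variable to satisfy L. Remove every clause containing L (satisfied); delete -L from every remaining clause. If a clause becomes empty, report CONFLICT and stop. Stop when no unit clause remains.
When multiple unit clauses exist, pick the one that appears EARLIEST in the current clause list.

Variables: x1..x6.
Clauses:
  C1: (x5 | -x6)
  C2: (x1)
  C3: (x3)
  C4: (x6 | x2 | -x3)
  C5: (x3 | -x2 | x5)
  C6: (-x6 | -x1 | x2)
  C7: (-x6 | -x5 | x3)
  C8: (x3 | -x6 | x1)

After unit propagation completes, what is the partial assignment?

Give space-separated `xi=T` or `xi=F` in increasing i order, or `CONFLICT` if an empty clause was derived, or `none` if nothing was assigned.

unit clause [1] forces x1=T; simplify:
  drop -1 from [-6, -1, 2] -> [-6, 2]
  satisfied 2 clause(s); 6 remain; assigned so far: [1]
unit clause [3] forces x3=T; simplify:
  drop -3 from [6, 2, -3] -> [6, 2]
  satisfied 3 clause(s); 3 remain; assigned so far: [1, 3]

Answer: x1=T x3=T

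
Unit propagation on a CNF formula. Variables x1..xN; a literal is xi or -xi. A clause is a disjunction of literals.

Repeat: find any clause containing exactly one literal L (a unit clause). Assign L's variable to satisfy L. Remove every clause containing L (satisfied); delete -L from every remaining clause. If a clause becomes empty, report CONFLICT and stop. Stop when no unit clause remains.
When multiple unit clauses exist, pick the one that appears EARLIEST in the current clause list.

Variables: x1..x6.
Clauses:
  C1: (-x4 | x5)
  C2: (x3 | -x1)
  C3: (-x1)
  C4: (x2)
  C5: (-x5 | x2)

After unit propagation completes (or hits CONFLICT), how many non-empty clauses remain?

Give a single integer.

Answer: 1

Derivation:
unit clause [-1] forces x1=F; simplify:
  satisfied 2 clause(s); 3 remain; assigned so far: [1]
unit clause [2] forces x2=T; simplify:
  satisfied 2 clause(s); 1 remain; assigned so far: [1, 2]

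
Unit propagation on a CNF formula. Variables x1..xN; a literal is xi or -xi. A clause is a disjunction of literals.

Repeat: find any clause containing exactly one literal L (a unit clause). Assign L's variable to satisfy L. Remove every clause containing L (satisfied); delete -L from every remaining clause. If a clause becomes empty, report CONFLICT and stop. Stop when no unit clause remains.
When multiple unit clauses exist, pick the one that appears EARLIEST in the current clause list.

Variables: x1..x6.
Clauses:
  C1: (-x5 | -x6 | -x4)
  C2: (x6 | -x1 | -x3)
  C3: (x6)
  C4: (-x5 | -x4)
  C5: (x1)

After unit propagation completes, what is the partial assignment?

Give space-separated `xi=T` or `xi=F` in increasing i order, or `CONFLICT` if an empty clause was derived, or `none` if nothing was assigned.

unit clause [6] forces x6=T; simplify:
  drop -6 from [-5, -6, -4] -> [-5, -4]
  satisfied 2 clause(s); 3 remain; assigned so far: [6]
unit clause [1] forces x1=T; simplify:
  satisfied 1 clause(s); 2 remain; assigned so far: [1, 6]

Answer: x1=T x6=T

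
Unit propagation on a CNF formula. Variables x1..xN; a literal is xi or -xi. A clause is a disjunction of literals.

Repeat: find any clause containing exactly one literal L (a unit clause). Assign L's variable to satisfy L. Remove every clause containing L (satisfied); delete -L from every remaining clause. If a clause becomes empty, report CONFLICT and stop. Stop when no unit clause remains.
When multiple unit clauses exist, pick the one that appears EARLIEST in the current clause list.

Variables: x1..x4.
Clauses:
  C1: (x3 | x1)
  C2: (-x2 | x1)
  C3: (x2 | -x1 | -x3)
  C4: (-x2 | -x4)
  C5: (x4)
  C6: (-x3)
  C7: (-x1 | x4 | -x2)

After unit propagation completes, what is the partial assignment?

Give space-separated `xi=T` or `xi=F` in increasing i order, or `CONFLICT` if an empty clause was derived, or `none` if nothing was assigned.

unit clause [4] forces x4=T; simplify:
  drop -4 from [-2, -4] -> [-2]
  satisfied 2 clause(s); 5 remain; assigned so far: [4]
unit clause [-2] forces x2=F; simplify:
  drop 2 from [2, -1, -3] -> [-1, -3]
  satisfied 2 clause(s); 3 remain; assigned so far: [2, 4]
unit clause [-3] forces x3=F; simplify:
  drop 3 from [3, 1] -> [1]
  satisfied 2 clause(s); 1 remain; assigned so far: [2, 3, 4]
unit clause [1] forces x1=T; simplify:
  satisfied 1 clause(s); 0 remain; assigned so far: [1, 2, 3, 4]

Answer: x1=T x2=F x3=F x4=T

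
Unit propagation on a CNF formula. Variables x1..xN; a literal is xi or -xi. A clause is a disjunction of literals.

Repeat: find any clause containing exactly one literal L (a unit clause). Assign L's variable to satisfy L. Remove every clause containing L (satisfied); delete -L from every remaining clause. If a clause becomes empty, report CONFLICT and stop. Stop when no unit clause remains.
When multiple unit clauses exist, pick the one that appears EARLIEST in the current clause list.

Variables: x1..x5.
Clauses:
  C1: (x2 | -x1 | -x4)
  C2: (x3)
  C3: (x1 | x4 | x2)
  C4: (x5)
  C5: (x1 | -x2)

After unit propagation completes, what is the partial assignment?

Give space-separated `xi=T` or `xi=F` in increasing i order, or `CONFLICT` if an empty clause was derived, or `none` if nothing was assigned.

unit clause [3] forces x3=T; simplify:
  satisfied 1 clause(s); 4 remain; assigned so far: [3]
unit clause [5] forces x5=T; simplify:
  satisfied 1 clause(s); 3 remain; assigned so far: [3, 5]

Answer: x3=T x5=T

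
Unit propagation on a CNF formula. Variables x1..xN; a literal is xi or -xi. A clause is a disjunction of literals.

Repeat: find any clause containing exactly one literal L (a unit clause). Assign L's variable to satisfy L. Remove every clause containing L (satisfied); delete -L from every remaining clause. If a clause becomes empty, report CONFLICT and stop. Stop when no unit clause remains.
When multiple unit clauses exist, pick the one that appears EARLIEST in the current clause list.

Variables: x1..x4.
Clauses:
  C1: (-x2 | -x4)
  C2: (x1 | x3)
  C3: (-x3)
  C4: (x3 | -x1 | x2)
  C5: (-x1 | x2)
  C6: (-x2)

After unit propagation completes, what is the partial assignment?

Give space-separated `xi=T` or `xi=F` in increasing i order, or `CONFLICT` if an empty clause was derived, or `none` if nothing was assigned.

Answer: CONFLICT

Derivation:
unit clause [-3] forces x3=F; simplify:
  drop 3 from [1, 3] -> [1]
  drop 3 from [3, -1, 2] -> [-1, 2]
  satisfied 1 clause(s); 5 remain; assigned so far: [3]
unit clause [1] forces x1=T; simplify:
  drop -1 from [-1, 2] -> [2]
  drop -1 from [-1, 2] -> [2]
  satisfied 1 clause(s); 4 remain; assigned so far: [1, 3]
unit clause [2] forces x2=T; simplify:
  drop -2 from [-2, -4] -> [-4]
  drop -2 from [-2] -> [] (empty!)
  satisfied 2 clause(s); 2 remain; assigned so far: [1, 2, 3]
CONFLICT (empty clause)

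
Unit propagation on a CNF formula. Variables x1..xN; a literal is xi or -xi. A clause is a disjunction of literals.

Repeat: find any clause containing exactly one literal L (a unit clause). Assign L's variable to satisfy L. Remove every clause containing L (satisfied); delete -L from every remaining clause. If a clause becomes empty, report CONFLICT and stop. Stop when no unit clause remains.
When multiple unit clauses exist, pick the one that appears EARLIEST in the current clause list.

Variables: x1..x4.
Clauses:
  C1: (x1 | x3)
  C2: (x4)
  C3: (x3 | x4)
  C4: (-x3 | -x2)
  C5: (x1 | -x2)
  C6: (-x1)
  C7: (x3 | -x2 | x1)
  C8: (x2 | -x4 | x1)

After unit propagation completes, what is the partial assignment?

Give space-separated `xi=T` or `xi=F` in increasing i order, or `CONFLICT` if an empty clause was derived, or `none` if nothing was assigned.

Answer: CONFLICT

Derivation:
unit clause [4] forces x4=T; simplify:
  drop -4 from [2, -4, 1] -> [2, 1]
  satisfied 2 clause(s); 6 remain; assigned so far: [4]
unit clause [-1] forces x1=F; simplify:
  drop 1 from [1, 3] -> [3]
  drop 1 from [1, -2] -> [-2]
  drop 1 from [3, -2, 1] -> [3, -2]
  drop 1 from [2, 1] -> [2]
  satisfied 1 clause(s); 5 remain; assigned so far: [1, 4]
unit clause [3] forces x3=T; simplify:
  drop -3 from [-3, -2] -> [-2]
  satisfied 2 clause(s); 3 remain; assigned so far: [1, 3, 4]
unit clause [-2] forces x2=F; simplify:
  drop 2 from [2] -> [] (empty!)
  satisfied 2 clause(s); 1 remain; assigned so far: [1, 2, 3, 4]
CONFLICT (empty clause)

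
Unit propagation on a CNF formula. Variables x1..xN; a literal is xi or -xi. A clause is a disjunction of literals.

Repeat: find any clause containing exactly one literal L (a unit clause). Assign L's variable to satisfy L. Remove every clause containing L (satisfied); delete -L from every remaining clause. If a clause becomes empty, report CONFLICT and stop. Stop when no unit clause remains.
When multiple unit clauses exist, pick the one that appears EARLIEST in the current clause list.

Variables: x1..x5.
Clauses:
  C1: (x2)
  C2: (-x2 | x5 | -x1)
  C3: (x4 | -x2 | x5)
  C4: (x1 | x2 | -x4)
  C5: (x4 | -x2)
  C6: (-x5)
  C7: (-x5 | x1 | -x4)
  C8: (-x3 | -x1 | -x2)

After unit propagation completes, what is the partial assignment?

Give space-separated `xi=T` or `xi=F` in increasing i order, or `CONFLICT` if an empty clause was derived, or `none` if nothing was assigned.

Answer: x1=F x2=T x4=T x5=F

Derivation:
unit clause [2] forces x2=T; simplify:
  drop -2 from [-2, 5, -1] -> [5, -1]
  drop -2 from [4, -2, 5] -> [4, 5]
  drop -2 from [4, -2] -> [4]
  drop -2 from [-3, -1, -2] -> [-3, -1]
  satisfied 2 clause(s); 6 remain; assigned so far: [2]
unit clause [4] forces x4=T; simplify:
  drop -4 from [-5, 1, -4] -> [-5, 1]
  satisfied 2 clause(s); 4 remain; assigned so far: [2, 4]
unit clause [-5] forces x5=F; simplify:
  drop 5 from [5, -1] -> [-1]
  satisfied 2 clause(s); 2 remain; assigned so far: [2, 4, 5]
unit clause [-1] forces x1=F; simplify:
  satisfied 2 clause(s); 0 remain; assigned so far: [1, 2, 4, 5]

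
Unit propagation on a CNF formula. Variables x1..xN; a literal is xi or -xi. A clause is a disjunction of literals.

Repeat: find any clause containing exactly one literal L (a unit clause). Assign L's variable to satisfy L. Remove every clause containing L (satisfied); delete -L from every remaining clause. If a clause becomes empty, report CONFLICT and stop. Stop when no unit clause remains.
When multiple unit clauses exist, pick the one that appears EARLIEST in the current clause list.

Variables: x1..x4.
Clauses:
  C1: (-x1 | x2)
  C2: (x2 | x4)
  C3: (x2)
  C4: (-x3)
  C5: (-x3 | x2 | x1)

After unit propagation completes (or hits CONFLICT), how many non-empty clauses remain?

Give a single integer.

Answer: 0

Derivation:
unit clause [2] forces x2=T; simplify:
  satisfied 4 clause(s); 1 remain; assigned so far: [2]
unit clause [-3] forces x3=F; simplify:
  satisfied 1 clause(s); 0 remain; assigned so far: [2, 3]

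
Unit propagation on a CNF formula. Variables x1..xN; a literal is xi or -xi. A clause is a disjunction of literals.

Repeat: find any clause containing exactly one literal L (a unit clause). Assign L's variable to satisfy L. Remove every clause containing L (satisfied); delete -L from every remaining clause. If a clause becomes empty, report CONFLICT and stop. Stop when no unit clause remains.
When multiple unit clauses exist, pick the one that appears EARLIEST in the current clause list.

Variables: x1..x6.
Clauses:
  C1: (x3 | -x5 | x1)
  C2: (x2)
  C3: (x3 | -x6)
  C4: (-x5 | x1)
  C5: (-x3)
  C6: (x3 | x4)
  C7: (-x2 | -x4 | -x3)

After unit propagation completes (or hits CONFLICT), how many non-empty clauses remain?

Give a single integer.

unit clause [2] forces x2=T; simplify:
  drop -2 from [-2, -4, -3] -> [-4, -3]
  satisfied 1 clause(s); 6 remain; assigned so far: [2]
unit clause [-3] forces x3=F; simplify:
  drop 3 from [3, -5, 1] -> [-5, 1]
  drop 3 from [3, -6] -> [-6]
  drop 3 from [3, 4] -> [4]
  satisfied 2 clause(s); 4 remain; assigned so far: [2, 3]
unit clause [-6] forces x6=F; simplify:
  satisfied 1 clause(s); 3 remain; assigned so far: [2, 3, 6]
unit clause [4] forces x4=T; simplify:
  satisfied 1 clause(s); 2 remain; assigned so far: [2, 3, 4, 6]

Answer: 2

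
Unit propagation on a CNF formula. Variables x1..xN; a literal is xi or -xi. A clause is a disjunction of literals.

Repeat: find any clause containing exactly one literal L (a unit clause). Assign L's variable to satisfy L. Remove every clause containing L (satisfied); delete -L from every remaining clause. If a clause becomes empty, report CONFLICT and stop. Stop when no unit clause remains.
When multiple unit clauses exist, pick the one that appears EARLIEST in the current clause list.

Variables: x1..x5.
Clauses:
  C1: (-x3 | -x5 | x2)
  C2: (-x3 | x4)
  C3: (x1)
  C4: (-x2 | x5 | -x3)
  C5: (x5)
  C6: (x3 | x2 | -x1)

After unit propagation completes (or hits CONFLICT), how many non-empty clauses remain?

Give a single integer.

Answer: 3

Derivation:
unit clause [1] forces x1=T; simplify:
  drop -1 from [3, 2, -1] -> [3, 2]
  satisfied 1 clause(s); 5 remain; assigned so far: [1]
unit clause [5] forces x5=T; simplify:
  drop -5 from [-3, -5, 2] -> [-3, 2]
  satisfied 2 clause(s); 3 remain; assigned so far: [1, 5]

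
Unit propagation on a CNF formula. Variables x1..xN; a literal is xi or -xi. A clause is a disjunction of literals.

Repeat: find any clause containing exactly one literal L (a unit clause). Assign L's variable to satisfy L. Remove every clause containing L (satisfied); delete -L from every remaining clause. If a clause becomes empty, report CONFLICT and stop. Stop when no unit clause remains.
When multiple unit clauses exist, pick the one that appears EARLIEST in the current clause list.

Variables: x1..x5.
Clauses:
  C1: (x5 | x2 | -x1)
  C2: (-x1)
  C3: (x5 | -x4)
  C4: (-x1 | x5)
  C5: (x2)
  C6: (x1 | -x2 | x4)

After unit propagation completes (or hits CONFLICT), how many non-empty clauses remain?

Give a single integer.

Answer: 0

Derivation:
unit clause [-1] forces x1=F; simplify:
  drop 1 from [1, -2, 4] -> [-2, 4]
  satisfied 3 clause(s); 3 remain; assigned so far: [1]
unit clause [2] forces x2=T; simplify:
  drop -2 from [-2, 4] -> [4]
  satisfied 1 clause(s); 2 remain; assigned so far: [1, 2]
unit clause [4] forces x4=T; simplify:
  drop -4 from [5, -4] -> [5]
  satisfied 1 clause(s); 1 remain; assigned so far: [1, 2, 4]
unit clause [5] forces x5=T; simplify:
  satisfied 1 clause(s); 0 remain; assigned so far: [1, 2, 4, 5]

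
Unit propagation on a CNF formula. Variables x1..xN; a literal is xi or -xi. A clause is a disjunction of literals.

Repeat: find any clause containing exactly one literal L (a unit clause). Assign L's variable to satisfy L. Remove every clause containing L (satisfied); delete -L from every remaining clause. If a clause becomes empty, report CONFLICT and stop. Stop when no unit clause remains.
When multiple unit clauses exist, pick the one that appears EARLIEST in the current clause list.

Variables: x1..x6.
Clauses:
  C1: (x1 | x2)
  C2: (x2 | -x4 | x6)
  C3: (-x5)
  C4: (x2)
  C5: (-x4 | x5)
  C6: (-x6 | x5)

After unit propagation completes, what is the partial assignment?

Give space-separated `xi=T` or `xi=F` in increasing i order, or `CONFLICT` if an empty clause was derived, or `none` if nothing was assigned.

Answer: x2=T x4=F x5=F x6=F

Derivation:
unit clause [-5] forces x5=F; simplify:
  drop 5 from [-4, 5] -> [-4]
  drop 5 from [-6, 5] -> [-6]
  satisfied 1 clause(s); 5 remain; assigned so far: [5]
unit clause [2] forces x2=T; simplify:
  satisfied 3 clause(s); 2 remain; assigned so far: [2, 5]
unit clause [-4] forces x4=F; simplify:
  satisfied 1 clause(s); 1 remain; assigned so far: [2, 4, 5]
unit clause [-6] forces x6=F; simplify:
  satisfied 1 clause(s); 0 remain; assigned so far: [2, 4, 5, 6]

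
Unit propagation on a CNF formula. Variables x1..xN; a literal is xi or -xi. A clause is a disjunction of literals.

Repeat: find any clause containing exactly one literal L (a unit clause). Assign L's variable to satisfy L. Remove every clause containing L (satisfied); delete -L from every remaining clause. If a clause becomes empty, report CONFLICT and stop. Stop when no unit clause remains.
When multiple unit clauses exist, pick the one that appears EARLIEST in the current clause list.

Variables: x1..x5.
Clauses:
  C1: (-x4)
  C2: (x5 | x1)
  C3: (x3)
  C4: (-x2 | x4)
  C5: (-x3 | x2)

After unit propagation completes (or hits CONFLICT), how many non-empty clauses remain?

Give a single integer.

unit clause [-4] forces x4=F; simplify:
  drop 4 from [-2, 4] -> [-2]
  satisfied 1 clause(s); 4 remain; assigned so far: [4]
unit clause [3] forces x3=T; simplify:
  drop -3 from [-3, 2] -> [2]
  satisfied 1 clause(s); 3 remain; assigned so far: [3, 4]
unit clause [-2] forces x2=F; simplify:
  drop 2 from [2] -> [] (empty!)
  satisfied 1 clause(s); 2 remain; assigned so far: [2, 3, 4]
CONFLICT (empty clause)

Answer: 1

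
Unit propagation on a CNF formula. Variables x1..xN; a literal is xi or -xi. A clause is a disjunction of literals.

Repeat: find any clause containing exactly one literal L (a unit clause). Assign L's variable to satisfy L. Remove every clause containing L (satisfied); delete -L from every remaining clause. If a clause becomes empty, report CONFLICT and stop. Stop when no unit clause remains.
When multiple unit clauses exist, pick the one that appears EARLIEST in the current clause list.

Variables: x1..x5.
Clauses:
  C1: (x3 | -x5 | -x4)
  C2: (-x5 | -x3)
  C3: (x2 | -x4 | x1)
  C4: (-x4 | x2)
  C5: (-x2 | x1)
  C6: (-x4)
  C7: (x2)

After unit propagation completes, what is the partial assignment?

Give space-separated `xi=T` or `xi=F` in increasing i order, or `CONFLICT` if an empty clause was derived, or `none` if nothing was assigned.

unit clause [-4] forces x4=F; simplify:
  satisfied 4 clause(s); 3 remain; assigned so far: [4]
unit clause [2] forces x2=T; simplify:
  drop -2 from [-2, 1] -> [1]
  satisfied 1 clause(s); 2 remain; assigned so far: [2, 4]
unit clause [1] forces x1=T; simplify:
  satisfied 1 clause(s); 1 remain; assigned so far: [1, 2, 4]

Answer: x1=T x2=T x4=F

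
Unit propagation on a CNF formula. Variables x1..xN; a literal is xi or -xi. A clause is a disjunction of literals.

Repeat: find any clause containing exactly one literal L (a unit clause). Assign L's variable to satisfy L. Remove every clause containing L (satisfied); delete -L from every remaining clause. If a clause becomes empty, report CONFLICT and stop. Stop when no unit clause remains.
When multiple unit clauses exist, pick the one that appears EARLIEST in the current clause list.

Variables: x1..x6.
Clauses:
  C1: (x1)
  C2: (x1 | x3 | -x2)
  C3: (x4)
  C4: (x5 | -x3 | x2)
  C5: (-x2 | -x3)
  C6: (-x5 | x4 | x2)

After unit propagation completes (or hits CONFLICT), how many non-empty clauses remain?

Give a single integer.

Answer: 2

Derivation:
unit clause [1] forces x1=T; simplify:
  satisfied 2 clause(s); 4 remain; assigned so far: [1]
unit clause [4] forces x4=T; simplify:
  satisfied 2 clause(s); 2 remain; assigned so far: [1, 4]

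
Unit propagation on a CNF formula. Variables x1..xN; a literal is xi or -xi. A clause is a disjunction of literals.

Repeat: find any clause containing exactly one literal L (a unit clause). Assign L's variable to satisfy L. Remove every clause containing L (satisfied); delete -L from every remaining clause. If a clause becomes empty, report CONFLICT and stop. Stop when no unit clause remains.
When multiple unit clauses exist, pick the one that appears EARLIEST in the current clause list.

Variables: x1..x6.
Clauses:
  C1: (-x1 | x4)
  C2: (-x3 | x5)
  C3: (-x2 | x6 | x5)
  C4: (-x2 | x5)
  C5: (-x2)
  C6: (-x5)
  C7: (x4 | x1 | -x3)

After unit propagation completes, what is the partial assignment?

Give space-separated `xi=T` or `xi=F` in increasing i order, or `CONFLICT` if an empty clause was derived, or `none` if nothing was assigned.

unit clause [-2] forces x2=F; simplify:
  satisfied 3 clause(s); 4 remain; assigned so far: [2]
unit clause [-5] forces x5=F; simplify:
  drop 5 from [-3, 5] -> [-3]
  satisfied 1 clause(s); 3 remain; assigned so far: [2, 5]
unit clause [-3] forces x3=F; simplify:
  satisfied 2 clause(s); 1 remain; assigned so far: [2, 3, 5]

Answer: x2=F x3=F x5=F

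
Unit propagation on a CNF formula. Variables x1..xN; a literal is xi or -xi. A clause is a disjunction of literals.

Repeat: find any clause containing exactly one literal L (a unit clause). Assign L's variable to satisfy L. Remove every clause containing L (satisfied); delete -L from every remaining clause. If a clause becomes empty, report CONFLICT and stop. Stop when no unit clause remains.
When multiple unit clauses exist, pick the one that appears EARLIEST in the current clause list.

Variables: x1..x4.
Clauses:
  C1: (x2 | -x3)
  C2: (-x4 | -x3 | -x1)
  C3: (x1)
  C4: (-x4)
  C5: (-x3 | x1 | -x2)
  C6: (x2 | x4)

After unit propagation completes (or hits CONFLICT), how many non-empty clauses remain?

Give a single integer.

Answer: 0

Derivation:
unit clause [1] forces x1=T; simplify:
  drop -1 from [-4, -3, -1] -> [-4, -3]
  satisfied 2 clause(s); 4 remain; assigned so far: [1]
unit clause [-4] forces x4=F; simplify:
  drop 4 from [2, 4] -> [2]
  satisfied 2 clause(s); 2 remain; assigned so far: [1, 4]
unit clause [2] forces x2=T; simplify:
  satisfied 2 clause(s); 0 remain; assigned so far: [1, 2, 4]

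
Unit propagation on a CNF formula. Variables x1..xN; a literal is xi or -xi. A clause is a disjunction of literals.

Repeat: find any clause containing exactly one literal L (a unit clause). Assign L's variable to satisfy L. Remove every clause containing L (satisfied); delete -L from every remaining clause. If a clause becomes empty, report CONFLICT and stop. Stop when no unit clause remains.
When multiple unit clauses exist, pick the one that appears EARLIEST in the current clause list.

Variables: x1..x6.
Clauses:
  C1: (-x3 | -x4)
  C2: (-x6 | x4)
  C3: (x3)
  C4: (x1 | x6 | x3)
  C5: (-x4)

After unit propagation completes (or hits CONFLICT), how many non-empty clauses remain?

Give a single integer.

Answer: 0

Derivation:
unit clause [3] forces x3=T; simplify:
  drop -3 from [-3, -4] -> [-4]
  satisfied 2 clause(s); 3 remain; assigned so far: [3]
unit clause [-4] forces x4=F; simplify:
  drop 4 from [-6, 4] -> [-6]
  satisfied 2 clause(s); 1 remain; assigned so far: [3, 4]
unit clause [-6] forces x6=F; simplify:
  satisfied 1 clause(s); 0 remain; assigned so far: [3, 4, 6]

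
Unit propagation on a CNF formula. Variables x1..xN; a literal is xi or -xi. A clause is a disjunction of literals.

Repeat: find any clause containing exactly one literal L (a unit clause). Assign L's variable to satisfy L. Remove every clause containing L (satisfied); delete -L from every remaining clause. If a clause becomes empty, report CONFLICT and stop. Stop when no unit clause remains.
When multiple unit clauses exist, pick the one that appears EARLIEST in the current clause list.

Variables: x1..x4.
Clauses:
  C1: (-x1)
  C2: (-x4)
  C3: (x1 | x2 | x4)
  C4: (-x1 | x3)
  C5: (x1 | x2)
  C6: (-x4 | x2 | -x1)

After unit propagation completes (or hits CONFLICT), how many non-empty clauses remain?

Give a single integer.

Answer: 0

Derivation:
unit clause [-1] forces x1=F; simplify:
  drop 1 from [1, 2, 4] -> [2, 4]
  drop 1 from [1, 2] -> [2]
  satisfied 3 clause(s); 3 remain; assigned so far: [1]
unit clause [-4] forces x4=F; simplify:
  drop 4 from [2, 4] -> [2]
  satisfied 1 clause(s); 2 remain; assigned so far: [1, 4]
unit clause [2] forces x2=T; simplify:
  satisfied 2 clause(s); 0 remain; assigned so far: [1, 2, 4]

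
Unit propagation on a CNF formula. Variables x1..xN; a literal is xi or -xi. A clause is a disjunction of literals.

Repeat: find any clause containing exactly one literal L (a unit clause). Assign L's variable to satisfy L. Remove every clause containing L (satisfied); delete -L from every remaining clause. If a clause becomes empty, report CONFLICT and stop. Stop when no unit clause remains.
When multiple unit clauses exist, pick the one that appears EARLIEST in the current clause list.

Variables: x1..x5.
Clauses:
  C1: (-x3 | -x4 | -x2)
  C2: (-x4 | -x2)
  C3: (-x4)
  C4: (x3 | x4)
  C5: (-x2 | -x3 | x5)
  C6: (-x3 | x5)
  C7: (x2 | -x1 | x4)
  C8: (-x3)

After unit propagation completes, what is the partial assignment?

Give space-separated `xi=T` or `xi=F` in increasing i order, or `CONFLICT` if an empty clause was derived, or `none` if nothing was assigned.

Answer: CONFLICT

Derivation:
unit clause [-4] forces x4=F; simplify:
  drop 4 from [3, 4] -> [3]
  drop 4 from [2, -1, 4] -> [2, -1]
  satisfied 3 clause(s); 5 remain; assigned so far: [4]
unit clause [3] forces x3=T; simplify:
  drop -3 from [-2, -3, 5] -> [-2, 5]
  drop -3 from [-3, 5] -> [5]
  drop -3 from [-3] -> [] (empty!)
  satisfied 1 clause(s); 4 remain; assigned so far: [3, 4]
CONFLICT (empty clause)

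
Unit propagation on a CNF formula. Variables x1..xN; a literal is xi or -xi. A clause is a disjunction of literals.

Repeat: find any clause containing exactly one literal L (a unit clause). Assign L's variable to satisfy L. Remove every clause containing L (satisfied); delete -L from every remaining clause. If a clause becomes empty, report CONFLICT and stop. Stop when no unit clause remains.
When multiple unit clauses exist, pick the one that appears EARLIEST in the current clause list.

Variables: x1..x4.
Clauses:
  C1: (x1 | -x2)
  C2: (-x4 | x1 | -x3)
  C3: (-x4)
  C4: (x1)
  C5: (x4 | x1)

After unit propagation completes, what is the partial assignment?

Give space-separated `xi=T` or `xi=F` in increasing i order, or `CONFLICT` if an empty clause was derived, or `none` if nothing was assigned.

unit clause [-4] forces x4=F; simplify:
  drop 4 from [4, 1] -> [1]
  satisfied 2 clause(s); 3 remain; assigned so far: [4]
unit clause [1] forces x1=T; simplify:
  satisfied 3 clause(s); 0 remain; assigned so far: [1, 4]

Answer: x1=T x4=F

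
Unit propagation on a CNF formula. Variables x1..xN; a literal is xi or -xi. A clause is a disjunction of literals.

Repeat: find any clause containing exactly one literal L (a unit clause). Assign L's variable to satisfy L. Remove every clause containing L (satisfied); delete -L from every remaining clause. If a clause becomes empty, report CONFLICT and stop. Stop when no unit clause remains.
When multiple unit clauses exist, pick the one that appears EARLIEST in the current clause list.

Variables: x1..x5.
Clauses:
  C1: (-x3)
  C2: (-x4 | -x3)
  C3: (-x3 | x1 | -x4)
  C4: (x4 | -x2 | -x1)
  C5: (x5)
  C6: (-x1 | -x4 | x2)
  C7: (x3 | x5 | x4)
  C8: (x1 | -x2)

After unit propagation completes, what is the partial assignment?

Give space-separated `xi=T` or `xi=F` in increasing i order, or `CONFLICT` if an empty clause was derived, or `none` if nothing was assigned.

unit clause [-3] forces x3=F; simplify:
  drop 3 from [3, 5, 4] -> [5, 4]
  satisfied 3 clause(s); 5 remain; assigned so far: [3]
unit clause [5] forces x5=T; simplify:
  satisfied 2 clause(s); 3 remain; assigned so far: [3, 5]

Answer: x3=F x5=T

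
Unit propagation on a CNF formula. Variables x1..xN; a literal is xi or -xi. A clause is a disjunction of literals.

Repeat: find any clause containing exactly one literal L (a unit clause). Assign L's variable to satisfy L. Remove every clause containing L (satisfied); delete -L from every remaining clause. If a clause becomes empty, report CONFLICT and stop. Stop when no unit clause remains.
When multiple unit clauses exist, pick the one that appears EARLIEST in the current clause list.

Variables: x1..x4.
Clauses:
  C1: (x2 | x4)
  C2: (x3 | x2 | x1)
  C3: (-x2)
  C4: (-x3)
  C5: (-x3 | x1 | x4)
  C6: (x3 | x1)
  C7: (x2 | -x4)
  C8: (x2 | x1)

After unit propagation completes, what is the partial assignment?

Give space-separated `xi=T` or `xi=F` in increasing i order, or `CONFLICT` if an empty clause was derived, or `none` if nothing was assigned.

Answer: CONFLICT

Derivation:
unit clause [-2] forces x2=F; simplify:
  drop 2 from [2, 4] -> [4]
  drop 2 from [3, 2, 1] -> [3, 1]
  drop 2 from [2, -4] -> [-4]
  drop 2 from [2, 1] -> [1]
  satisfied 1 clause(s); 7 remain; assigned so far: [2]
unit clause [4] forces x4=T; simplify:
  drop -4 from [-4] -> [] (empty!)
  satisfied 2 clause(s); 5 remain; assigned so far: [2, 4]
CONFLICT (empty clause)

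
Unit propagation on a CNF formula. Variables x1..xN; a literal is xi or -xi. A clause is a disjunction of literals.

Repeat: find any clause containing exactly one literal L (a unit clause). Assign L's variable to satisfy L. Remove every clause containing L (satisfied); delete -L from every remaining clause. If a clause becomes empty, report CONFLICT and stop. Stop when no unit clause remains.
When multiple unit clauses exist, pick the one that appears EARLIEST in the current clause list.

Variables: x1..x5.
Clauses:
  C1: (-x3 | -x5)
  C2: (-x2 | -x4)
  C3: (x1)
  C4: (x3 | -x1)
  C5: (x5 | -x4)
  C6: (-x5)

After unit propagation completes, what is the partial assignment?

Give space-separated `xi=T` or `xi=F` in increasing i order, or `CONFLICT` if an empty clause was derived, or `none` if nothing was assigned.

Answer: x1=T x3=T x4=F x5=F

Derivation:
unit clause [1] forces x1=T; simplify:
  drop -1 from [3, -1] -> [3]
  satisfied 1 clause(s); 5 remain; assigned so far: [1]
unit clause [3] forces x3=T; simplify:
  drop -3 from [-3, -5] -> [-5]
  satisfied 1 clause(s); 4 remain; assigned so far: [1, 3]
unit clause [-5] forces x5=F; simplify:
  drop 5 from [5, -4] -> [-4]
  satisfied 2 clause(s); 2 remain; assigned so far: [1, 3, 5]
unit clause [-4] forces x4=F; simplify:
  satisfied 2 clause(s); 0 remain; assigned so far: [1, 3, 4, 5]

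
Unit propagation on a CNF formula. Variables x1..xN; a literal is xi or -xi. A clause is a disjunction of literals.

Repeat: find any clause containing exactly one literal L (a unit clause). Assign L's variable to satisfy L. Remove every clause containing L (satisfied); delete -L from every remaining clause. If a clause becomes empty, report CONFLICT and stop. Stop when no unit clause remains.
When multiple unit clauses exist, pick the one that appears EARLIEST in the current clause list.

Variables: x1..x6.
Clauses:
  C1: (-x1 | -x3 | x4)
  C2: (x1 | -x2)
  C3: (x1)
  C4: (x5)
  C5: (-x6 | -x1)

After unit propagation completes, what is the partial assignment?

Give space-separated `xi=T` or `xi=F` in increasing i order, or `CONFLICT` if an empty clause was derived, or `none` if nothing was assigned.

Answer: x1=T x5=T x6=F

Derivation:
unit clause [1] forces x1=T; simplify:
  drop -1 from [-1, -3, 4] -> [-3, 4]
  drop -1 from [-6, -1] -> [-6]
  satisfied 2 clause(s); 3 remain; assigned so far: [1]
unit clause [5] forces x5=T; simplify:
  satisfied 1 clause(s); 2 remain; assigned so far: [1, 5]
unit clause [-6] forces x6=F; simplify:
  satisfied 1 clause(s); 1 remain; assigned so far: [1, 5, 6]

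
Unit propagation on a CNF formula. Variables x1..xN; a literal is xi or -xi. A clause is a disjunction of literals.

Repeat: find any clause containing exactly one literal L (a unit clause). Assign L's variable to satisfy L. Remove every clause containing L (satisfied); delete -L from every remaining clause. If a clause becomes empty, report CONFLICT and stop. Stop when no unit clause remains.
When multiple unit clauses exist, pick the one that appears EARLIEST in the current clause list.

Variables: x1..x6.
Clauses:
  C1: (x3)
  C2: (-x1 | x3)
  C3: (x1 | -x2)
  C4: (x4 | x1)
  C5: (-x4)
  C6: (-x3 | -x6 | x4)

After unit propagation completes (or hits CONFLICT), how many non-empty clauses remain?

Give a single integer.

unit clause [3] forces x3=T; simplify:
  drop -3 from [-3, -6, 4] -> [-6, 4]
  satisfied 2 clause(s); 4 remain; assigned so far: [3]
unit clause [-4] forces x4=F; simplify:
  drop 4 from [4, 1] -> [1]
  drop 4 from [-6, 4] -> [-6]
  satisfied 1 clause(s); 3 remain; assigned so far: [3, 4]
unit clause [1] forces x1=T; simplify:
  satisfied 2 clause(s); 1 remain; assigned so far: [1, 3, 4]
unit clause [-6] forces x6=F; simplify:
  satisfied 1 clause(s); 0 remain; assigned so far: [1, 3, 4, 6]

Answer: 0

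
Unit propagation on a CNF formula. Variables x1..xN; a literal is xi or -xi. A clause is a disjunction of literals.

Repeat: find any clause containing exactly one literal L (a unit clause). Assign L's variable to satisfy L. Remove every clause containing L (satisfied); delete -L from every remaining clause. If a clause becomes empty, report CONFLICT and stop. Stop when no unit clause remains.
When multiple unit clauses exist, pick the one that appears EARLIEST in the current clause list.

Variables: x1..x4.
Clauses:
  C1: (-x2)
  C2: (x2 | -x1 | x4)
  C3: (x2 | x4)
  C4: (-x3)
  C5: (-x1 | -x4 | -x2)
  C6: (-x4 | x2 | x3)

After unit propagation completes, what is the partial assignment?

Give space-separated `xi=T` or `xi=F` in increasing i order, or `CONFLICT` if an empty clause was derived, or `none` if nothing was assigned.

Answer: CONFLICT

Derivation:
unit clause [-2] forces x2=F; simplify:
  drop 2 from [2, -1, 4] -> [-1, 4]
  drop 2 from [2, 4] -> [4]
  drop 2 from [-4, 2, 3] -> [-4, 3]
  satisfied 2 clause(s); 4 remain; assigned so far: [2]
unit clause [4] forces x4=T; simplify:
  drop -4 from [-4, 3] -> [3]
  satisfied 2 clause(s); 2 remain; assigned so far: [2, 4]
unit clause [-3] forces x3=F; simplify:
  drop 3 from [3] -> [] (empty!)
  satisfied 1 clause(s); 1 remain; assigned so far: [2, 3, 4]
CONFLICT (empty clause)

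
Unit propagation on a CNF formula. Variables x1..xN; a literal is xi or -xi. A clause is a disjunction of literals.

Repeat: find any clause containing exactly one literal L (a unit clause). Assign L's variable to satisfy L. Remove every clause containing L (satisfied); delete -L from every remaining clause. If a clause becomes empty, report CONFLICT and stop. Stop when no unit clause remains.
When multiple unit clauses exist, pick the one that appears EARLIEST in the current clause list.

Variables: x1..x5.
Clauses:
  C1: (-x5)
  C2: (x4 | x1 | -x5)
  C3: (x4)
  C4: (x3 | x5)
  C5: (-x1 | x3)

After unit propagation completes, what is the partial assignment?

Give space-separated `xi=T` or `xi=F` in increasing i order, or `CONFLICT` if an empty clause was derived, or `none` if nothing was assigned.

Answer: x3=T x4=T x5=F

Derivation:
unit clause [-5] forces x5=F; simplify:
  drop 5 from [3, 5] -> [3]
  satisfied 2 clause(s); 3 remain; assigned so far: [5]
unit clause [4] forces x4=T; simplify:
  satisfied 1 clause(s); 2 remain; assigned so far: [4, 5]
unit clause [3] forces x3=T; simplify:
  satisfied 2 clause(s); 0 remain; assigned so far: [3, 4, 5]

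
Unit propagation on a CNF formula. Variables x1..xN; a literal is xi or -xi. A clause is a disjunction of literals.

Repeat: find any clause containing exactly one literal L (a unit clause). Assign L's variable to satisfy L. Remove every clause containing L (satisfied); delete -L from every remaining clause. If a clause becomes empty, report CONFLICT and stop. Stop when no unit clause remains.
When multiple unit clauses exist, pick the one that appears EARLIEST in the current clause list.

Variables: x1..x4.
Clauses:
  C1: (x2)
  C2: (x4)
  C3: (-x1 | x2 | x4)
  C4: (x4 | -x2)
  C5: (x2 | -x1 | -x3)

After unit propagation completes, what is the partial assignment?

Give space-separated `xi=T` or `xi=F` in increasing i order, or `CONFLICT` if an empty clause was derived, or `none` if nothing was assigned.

Answer: x2=T x4=T

Derivation:
unit clause [2] forces x2=T; simplify:
  drop -2 from [4, -2] -> [4]
  satisfied 3 clause(s); 2 remain; assigned so far: [2]
unit clause [4] forces x4=T; simplify:
  satisfied 2 clause(s); 0 remain; assigned so far: [2, 4]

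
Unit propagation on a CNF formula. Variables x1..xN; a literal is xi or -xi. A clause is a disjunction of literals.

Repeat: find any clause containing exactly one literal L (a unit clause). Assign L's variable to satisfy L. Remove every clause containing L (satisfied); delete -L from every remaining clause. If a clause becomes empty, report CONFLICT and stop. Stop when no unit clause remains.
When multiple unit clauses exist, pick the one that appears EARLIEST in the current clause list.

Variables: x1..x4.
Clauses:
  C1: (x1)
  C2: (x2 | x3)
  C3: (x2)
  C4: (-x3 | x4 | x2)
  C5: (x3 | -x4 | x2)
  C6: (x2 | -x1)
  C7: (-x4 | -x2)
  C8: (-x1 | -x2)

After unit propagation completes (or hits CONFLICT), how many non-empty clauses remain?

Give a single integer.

unit clause [1] forces x1=T; simplify:
  drop -1 from [2, -1] -> [2]
  drop -1 from [-1, -2] -> [-2]
  satisfied 1 clause(s); 7 remain; assigned so far: [1]
unit clause [2] forces x2=T; simplify:
  drop -2 from [-4, -2] -> [-4]
  drop -2 from [-2] -> [] (empty!)
  satisfied 5 clause(s); 2 remain; assigned so far: [1, 2]
CONFLICT (empty clause)

Answer: 1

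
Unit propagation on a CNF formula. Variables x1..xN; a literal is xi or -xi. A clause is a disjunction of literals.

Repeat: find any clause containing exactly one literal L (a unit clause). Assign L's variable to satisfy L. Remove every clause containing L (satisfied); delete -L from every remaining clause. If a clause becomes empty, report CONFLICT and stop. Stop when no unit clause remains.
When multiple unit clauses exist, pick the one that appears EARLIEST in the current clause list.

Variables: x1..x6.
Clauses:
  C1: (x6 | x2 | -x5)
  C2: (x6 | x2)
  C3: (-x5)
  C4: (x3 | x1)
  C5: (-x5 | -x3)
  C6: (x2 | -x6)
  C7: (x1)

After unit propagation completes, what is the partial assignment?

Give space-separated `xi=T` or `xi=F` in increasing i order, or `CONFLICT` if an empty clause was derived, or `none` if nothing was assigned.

Answer: x1=T x5=F

Derivation:
unit clause [-5] forces x5=F; simplify:
  satisfied 3 clause(s); 4 remain; assigned so far: [5]
unit clause [1] forces x1=T; simplify:
  satisfied 2 clause(s); 2 remain; assigned so far: [1, 5]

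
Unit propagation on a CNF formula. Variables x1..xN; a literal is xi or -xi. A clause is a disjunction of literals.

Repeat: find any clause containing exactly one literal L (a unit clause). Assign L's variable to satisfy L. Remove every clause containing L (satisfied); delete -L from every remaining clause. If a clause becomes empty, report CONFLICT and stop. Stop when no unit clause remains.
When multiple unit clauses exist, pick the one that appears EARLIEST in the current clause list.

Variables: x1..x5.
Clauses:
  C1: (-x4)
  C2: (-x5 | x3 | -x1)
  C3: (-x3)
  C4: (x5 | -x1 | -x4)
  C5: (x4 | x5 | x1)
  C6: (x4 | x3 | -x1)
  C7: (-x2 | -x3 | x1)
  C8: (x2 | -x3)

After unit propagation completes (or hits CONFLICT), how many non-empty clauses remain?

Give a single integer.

unit clause [-4] forces x4=F; simplify:
  drop 4 from [4, 5, 1] -> [5, 1]
  drop 4 from [4, 3, -1] -> [3, -1]
  satisfied 2 clause(s); 6 remain; assigned so far: [4]
unit clause [-3] forces x3=F; simplify:
  drop 3 from [-5, 3, -1] -> [-5, -1]
  drop 3 from [3, -1] -> [-1]
  satisfied 3 clause(s); 3 remain; assigned so far: [3, 4]
unit clause [-1] forces x1=F; simplify:
  drop 1 from [5, 1] -> [5]
  satisfied 2 clause(s); 1 remain; assigned so far: [1, 3, 4]
unit clause [5] forces x5=T; simplify:
  satisfied 1 clause(s); 0 remain; assigned so far: [1, 3, 4, 5]

Answer: 0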